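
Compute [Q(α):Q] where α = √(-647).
[Q(α):Q] = 2

[Q(α):Q] equals the degree of the minimal polynomial of α. Here α^2 = -647 and x^2 + 647 is irreducible (d = -647 is squarefree, ≠ 1, hence not a square), so deg(m_α) = 2. Thus [Q(α):Q] = 2.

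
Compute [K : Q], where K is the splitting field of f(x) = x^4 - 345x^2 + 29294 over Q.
[K : Q] = 4

Solving the quadratic in x^2: x^2 = (345 ± √(345^2 - 4·29294))/2 = (345 ± √1849)/2 = (345 ± 43)/2, giving x^2 = 151 or x^2 = 194. So f(x) = (x^2 - 151)(x^2 - 194) and the roots of f are ±√151, ±√194. Hence the splitting field is K = Q(√151, √194). Since 151 and 194 are distinct squarefree integers > 1, their product 29294 is not a perfect square, so √194 ∉ Q(√151). By the tower law [K:Q] = [Q(√151,√194):Q(√151)] · [Q(√151):Q] = 2 · 2 = 4.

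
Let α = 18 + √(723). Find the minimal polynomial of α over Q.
m_α(x) = x^2 - 36x - 399

From α - 18 = √(723), squaring gives (α - 18)^2 = 723, i.e. α^2 - 36α + 324 = 723, so α^2 - 36α - 399 = 0. The discriminant of x^2 - 36x - 399 is (-36)^2 - 4·(-399) = 1296 + 1596 = 2892, and 4·(723) is not a perfect square in Q since 723 is squarefree and ≠ 1. Hence x^2 - 36x - 399 is irreducible over Q and is the minimal polynomial of α.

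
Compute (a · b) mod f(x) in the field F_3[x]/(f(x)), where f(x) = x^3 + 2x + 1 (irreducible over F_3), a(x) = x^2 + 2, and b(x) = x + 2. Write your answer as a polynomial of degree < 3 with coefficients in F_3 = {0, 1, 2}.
a · b ≡ 2x^2 (mod f(x))

Multiply in F_3[x]: a(x)·b(x) = (x^2 + 2)·(x + 2) = x^3 + 2x^2 + 2x + 1. This has degree ≥ 3, so divide by f(x) over F_3: x^3 + 2x^2 + 2x + 1 = (1)·(x^3 + 2x + 1) + (2x^2). Hence a·b ≡ 2x^2 (mod f). (F_3[x]/(f) is a field with 3^3 = 27 elements since f is irreducible of degree 3.)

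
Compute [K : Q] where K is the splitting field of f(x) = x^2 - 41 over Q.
[K : Q] = 2

f(x) = x^2 - 41 factors as (x - √41)(x + √41). The splitting field is K = Q(√41). Since 41 is squarefree and > 1, it is not a perfect square, so x^2 - 41 is irreducible over Q and [Q(√41) : Q] = 2. Hence [K : Q] = 2.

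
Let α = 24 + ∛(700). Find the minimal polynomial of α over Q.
m_α(x) = x^3 - 72x^2 + 1728x - 14524

Set β = α - 24 = ∛(700), so β^3 = 700. Then (α - 24)^3 - 700 = 0, i.e. α is a root of g(x) = (x - 24)^3 - 700 = x^3 - 72x^2 + 1728x - 14524. Since g(x) = h(x - 24) where h(x) = x^3 - 700, and h is irreducible over Q (because 700 is not a perfect cube, so h has no rational root, and a monic cubic with no rational root is irreducible), g is also irreducible (irreducibility is preserved under the substitution x → x - 24). Hence m_α(x) = x^3 - 72x^2 + 1728x - 14524.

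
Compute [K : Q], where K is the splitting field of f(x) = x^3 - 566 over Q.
[K : Q] = 6

The roots of x^3 - 566 are ∛566, ω∛566, ω^2∛566 where ω = e^(2πi/3) is a primitive cube root of unity, so K = Q(∛566, ω). Now [Q(∛566):Q] = 3 (since 566 is not a perfect cube, x^3 - 566 is irreducible) and [Q(ω):Q] = 2. Both 2 and 3 divide [K:Q], and [K:Q] ≤ 3·2 = 6, so [K:Q] = 6. (Equivalently: Q(∛566) ⊂ R but ω ∉ R, so [K : Q(∛566)] = 2.)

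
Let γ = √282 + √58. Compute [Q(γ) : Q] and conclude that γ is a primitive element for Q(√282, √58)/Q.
[Q(γ) : Q] = 4 (equivalently, Q(γ) = Q(√282, √58))

Obviously Q(γ) ⊆ Q(√282, √58), and [Q(√282, √58):Q] = 4 (since 282, 58 are distinct squarefree integers > 1 with 16356 not a perfect square). To show equality we compute the minimal polynomial of γ. From γ = √282 + √58: γ^2 = 282 + 2√(16356) + 58 = 340 + 2√(16356), so γ^2 - 340 = 2√(16356); squaring, (γ^2 - 340)^2 = 4·16356, i.e. γ^4 - 680γ^2 + 115600 - 65424 = 0, i.e. γ^4 - 680γ^2 + 50176 = 0. So γ is a root of x^4 - 680x^2 + 50176. This polynomial is irreducible over Q: it has no rational root (each ±√282 ± √58 is irrational), and any factorization into two quadratics over Q would force √(16356) ∈ Q (pairing opposite roots) or √282, √58 ∈ Q (other pairings), all impossible. Hence [Q(γ):Q] = 4 = [Q(√282, √58):Q], so Q(γ) = Q(√282, √58).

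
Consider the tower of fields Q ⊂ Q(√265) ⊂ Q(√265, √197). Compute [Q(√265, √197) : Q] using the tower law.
[Q(√265, √197) : Q] = 4

[Q(√265):Q] = 2 (min poly x^2 - 265, irreducible since 265 is squarefree > 1). For the top step, suppose √197 ∈ Q(√265), say √197 = c + d√265 with c, d ∈ Q. Squaring: 197 = c^2 + 265d^2 + 2cd√265. Since √265 ∉ Q this forces 2cd = 0. If d = 0 then √197 = c ∈ Q, contradicting 197 squarefree > 1. If c = 0 then 197 = 265d^2, so 265·197 = (265d)^2 is a perfect square in Q — but 265·197 = 52205 is not a perfect square (since 265 and 197 are distinct squarefree integers). Contradiction. Hence √197 ∉ Q(√265), so x^2 - 197 stays irreducible over Q(√265) and [Q(√265, √197) : Q(√265)] = 2. By the tower law, [Q(√265, √197) : Q] = 2 · 2 = 4.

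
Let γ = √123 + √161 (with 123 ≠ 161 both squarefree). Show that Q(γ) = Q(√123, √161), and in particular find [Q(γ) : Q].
[Q(γ) : Q] = 4 (equivalently, Q(γ) = Q(√123, √161))

Obviously Q(γ) ⊆ Q(√123, √161), and [Q(√123, √161):Q] = 4 (since 123, 161 are distinct squarefree integers > 1 with 19803 not a perfect square). To show equality we compute the minimal polynomial of γ. From γ = √123 + √161: γ^2 = 123 + 2√(19803) + 161 = 284 + 2√(19803), so γ^2 - 284 = 2√(19803); squaring, (γ^2 - 284)^2 = 4·19803, i.e. γ^4 - 568γ^2 + 80656 - 79212 = 0, i.e. γ^4 - 568γ^2 + 1444 = 0. So γ is a root of x^4 - 568x^2 + 1444. This polynomial is irreducible over Q: it has no rational root (each ±√123 ± √161 is irrational), and any factorization into two quadratics over Q would force √(19803) ∈ Q (pairing opposite roots) or √123, √161 ∈ Q (other pairings), all impossible. Hence [Q(γ):Q] = 4 = [Q(√123, √161):Q], so Q(γ) = Q(√123, √161).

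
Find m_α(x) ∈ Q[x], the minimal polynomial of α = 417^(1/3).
m_α(x) = x^3 - 417

α satisfies α^3 = 417, so x^3 - 417 annihilates α. By the rational root test, a rational root p/q (in lowest terms) of x^3 - 417 would satisfy p^3 = 417 q^3, forcing q = 1 and p^3 = 417; but 417 is not a perfect cube, contradiction. A monic cubic over Q with no rational root is irreducible (any nontrivial factorization would include a linear factor). Hence x^3 - 417 is the minimal polynomial of α, and in particular [Q(α):Q] = 3.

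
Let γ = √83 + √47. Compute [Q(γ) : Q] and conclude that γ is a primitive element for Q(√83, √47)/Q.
[Q(γ) : Q] = 4 (equivalently, Q(γ) = Q(√83, √47))

Obviously Q(γ) ⊆ Q(√83, √47), and [Q(√83, √47):Q] = 4 (since 83, 47 are distinct squarefree integers > 1 with 3901 not a perfect square). To show equality we compute the minimal polynomial of γ. From γ = √83 + √47: γ^2 = 83 + 2√(3901) + 47 = 130 + 2√(3901), so γ^2 - 130 = 2√(3901); squaring, (γ^2 - 130)^2 = 4·3901, i.e. γ^4 - 260γ^2 + 16900 - 15604 = 0, i.e. γ^4 - 260γ^2 + 1296 = 0. So γ is a root of x^4 - 260x^2 + 1296. This polynomial is irreducible over Q: it has no rational root (each ±√83 ± √47 is irrational), and any factorization into two quadratics over Q would force √(3901) ∈ Q (pairing opposite roots) or √83, √47 ∈ Q (other pairings), all impossible. Hence [Q(γ):Q] = 4 = [Q(√83, √47):Q], so Q(γ) = Q(√83, √47).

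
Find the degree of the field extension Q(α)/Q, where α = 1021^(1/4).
[Q(α):Q] = 4

α is a root of x^4 - 1021. By Eisenstein's criterion at the prime p = 1021 (which divides the constant term 1021 but p^2 = 1042441 does not, since 1021 is squarefree), x^4 - 1021 is irreducible over Q. Hence [Q(α):Q] = 4.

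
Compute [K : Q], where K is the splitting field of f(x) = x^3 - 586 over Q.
[K : Q] = 6

The roots of x^3 - 586 are ∛586, ω∛586, ω^2∛586 where ω = e^(2πi/3) is a primitive cube root of unity, so K = Q(∛586, ω). Now [Q(∛586):Q] = 3 (since 586 is not a perfect cube, x^3 - 586 is irreducible) and [Q(ω):Q] = 2. Both 2 and 3 divide [K:Q], and [K:Q] ≤ 3·2 = 6, so [K:Q] = 6. (Equivalently: Q(∛586) ⊂ R but ω ∉ R, so [K : Q(∛586)] = 2.)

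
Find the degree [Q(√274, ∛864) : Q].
[Q(√274, ∛864) : Q] = 6

Let L = Q(√274, ∛864). Since Q(√274) ⊂ L and [Q(√274):Q] = 2, the tower law gives 2 | [L:Q]. Likewise Q(∛864) ⊂ L with [Q(∛864):Q] = 3 (because 864 is not a perfect cube), so 3 | [L:Q]. As gcd(2,3) = 1, [L:Q] is divisible by 6. Conversely L is generated over Q by √274 and ∛864, so [L:Q] ≤ 2·3 = 6. Therefore [Q(√274, ∛864) : Q] = 6.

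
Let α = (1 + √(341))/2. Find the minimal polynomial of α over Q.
m_α(x) = x^2 - x - 85

From 2α - 1 = √(341), squaring gives (2α - 1)^2 = 341, i.e. 4α^2 - 4α + 1 = 341, so α^2 - α + (1 - 341)/4 = 0. Since 341 ≡ 1 (mod 4), (1 - 341)/4 = -85 ∈ Z. The polynomial x^2 - x - 85 has discriminant 1 - 4·(-85) = 341, which is not a perfect square in Q (d = 341 is squarefree and ≠ 1), so x^2 - x - 85 is irreducible over Q. It is the minimal polynomial of α.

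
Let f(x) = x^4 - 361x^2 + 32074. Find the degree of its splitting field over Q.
[K : Q] = 4

Solving the quadratic in x^2: x^2 = (361 ± √(361^2 - 4·32074))/2 = (361 ± √2025)/2 = (361 ± 45)/2, giving x^2 = 203 or x^2 = 158. So f(x) = (x^2 - 203)(x^2 - 158) and the roots of f are ±√203, ±√158. Hence the splitting field is K = Q(√203, √158). Since 203 and 158 are distinct squarefree integers > 1, their product 32074 is not a perfect square, so √158 ∉ Q(√203). By the tower law [K:Q] = [Q(√203,√158):Q(√203)] · [Q(√203):Q] = 2 · 2 = 4.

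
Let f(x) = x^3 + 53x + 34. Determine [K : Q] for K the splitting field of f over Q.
[K : Q] = 6

By the rational root test, any rational root of the monic integer polynomial f(x) = x^3 + 53x + 34 must be an integer dividing the constant term 34, i.e. one of ±{1, 2, 17, 34}. Evaluating: f(1) = 88, f(-1) = -20, f(2) = 148, f(-2) = -80, f(17) = 5848, f(-17) = -5780, f(34) = 41140, f(-34) = -41072; none is 0, so f has no rational root and is therefore irreducible over Q (a cubic with no linear factor over a field is irreducible). For an irreducible cubic, the Galois group is A_3 or S_3 according as the discriminant disc(f) = -4a^3 - 27b^2 = -4·(53)^3 - 27·(34)^2 = -626720 is or is not a square in Q. Here disc(f) = -626720 is not a perfect square in Q, so the Galois group of f over Q is not contained in A_3 and must be all of S_3. The splitting field has degree |S_3| = 6 over Q, so [K : Q] = 6.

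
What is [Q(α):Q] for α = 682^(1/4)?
[Q(α):Q] = 4

α is a root of x^4 - 682. By Eisenstein's criterion at the prime p = 2 (which divides the constant term 682 but p^2 = 4 does not, since 682 is squarefree), x^4 - 682 is irreducible over Q. Hence [Q(α):Q] = 4.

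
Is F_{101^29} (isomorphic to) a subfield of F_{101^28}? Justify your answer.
No: F_{101^29} is not a subfield of F_{101^28}

F_{p^m} embeds in F_{p^n} iff m | n. Here 29 ∤ 28 (since 28 = 0·29 + 28 with remainder 28 ≠ 0), so F_{101^29} is not a subfield of F_{101^28}. Equivalently: if it were, the tower law would give 29 = [F_{101^29}:F_101] dividing [F_{101^28}:F_101] = 28, contradiction.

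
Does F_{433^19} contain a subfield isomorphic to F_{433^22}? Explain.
No: F_{433^22} is not a subfield of F_{433^19}

F_{p^m} embeds in F_{p^n} iff m | n. Here 22 ∤ 19 (since 19 = 0·22 + 19 with remainder 19 ≠ 0), so F_{433^22} is not a subfield of F_{433^19}. Equivalently: if it were, the tower law would give 22 = [F_{433^22}:F_433] dividing [F_{433^19}:F_433] = 19, contradiction.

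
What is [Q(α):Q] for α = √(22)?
[Q(α):Q] = 2

[Q(α):Q] equals the degree of the minimal polynomial of α. Here α^2 = 22 and x^2 - 22 is irreducible (d = 22 is squarefree, ≠ 1, hence not a square), so deg(m_α) = 2. Thus [Q(α):Q] = 2.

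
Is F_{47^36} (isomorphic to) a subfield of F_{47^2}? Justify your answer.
No: F_{47^36} is not a subfield of F_{47^2}

F_{p^m} embeds in F_{p^n} iff m | n. Here 36 ∤ 2 (since 2 = 0·36 + 2 with remainder 2 ≠ 0), so F_{47^36} is not a subfield of F_{47^2}. Equivalently: if it were, the tower law would give 36 = [F_{47^36}:F_47] dividing [F_{47^2}:F_47] = 2, contradiction.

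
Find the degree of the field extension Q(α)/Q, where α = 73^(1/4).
[Q(α):Q] = 4

α is a root of x^4 - 73. By Eisenstein's criterion at the prime p = 73 (which divides the constant term 73 but p^2 = 5329 does not, since 73 is squarefree), x^4 - 73 is irreducible over Q. Hence [Q(α):Q] = 4.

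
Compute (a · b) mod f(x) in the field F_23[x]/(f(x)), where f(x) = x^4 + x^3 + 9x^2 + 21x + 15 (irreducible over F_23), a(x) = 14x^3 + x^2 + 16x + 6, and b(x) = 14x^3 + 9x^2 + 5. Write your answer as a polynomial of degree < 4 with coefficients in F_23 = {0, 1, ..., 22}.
a · b ≡ x^3 + x^2 + 17x + 6 (mod f(x))

Multiply in F_23[x]: a(x)·b(x) = (14x^3 + x^2 + 16x + 6)·(14x^3 + 9x^2 + 5) = 12x^6 + 2x^5 + 3x^4 + 22x^3 + 13x^2 + 11x + 7. This has degree ≥ 4, so divide by f(x) over F_23: 12x^6 + 2x^5 + 3x^4 + 22x^3 + 13x^2 + 11x + 7 = (12x^2 + 13x + 20)·(x^4 + x^3 + 9x^2 + 21x + 15) + (x^3 + x^2 + 17x + 6). Hence a·b ≡ x^3 + x^2 + 17x + 6 (mod f). (F_23[x]/(f) is a field with 23^4 = 279841 elements since f is irreducible of degree 4.)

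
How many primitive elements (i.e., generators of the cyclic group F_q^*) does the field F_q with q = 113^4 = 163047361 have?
There are φ(163047360) = 35278848 primitive elements

F_q^* is cyclic of order q - 1 = 163047360. A cyclic group of order m has exactly φ(m) generators. Here m = 163047360 = 2^6 · 3 · 5 · 7 · 19 · 1277, so the number of primitive elements is φ(163047360) = 35278848.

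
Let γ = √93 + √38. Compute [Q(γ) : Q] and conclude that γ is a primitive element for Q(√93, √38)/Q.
[Q(γ) : Q] = 4 (equivalently, Q(γ) = Q(√93, √38))

Obviously Q(γ) ⊆ Q(√93, √38), and [Q(√93, √38):Q] = 4 (since 93, 38 are distinct squarefree integers > 1 with 3534 not a perfect square). To show equality we compute the minimal polynomial of γ. From γ = √93 + √38: γ^2 = 93 + 2√(3534) + 38 = 131 + 2√(3534), so γ^2 - 131 = 2√(3534); squaring, (γ^2 - 131)^2 = 4·3534, i.e. γ^4 - 262γ^2 + 17161 - 14136 = 0, i.e. γ^4 - 262γ^2 + 3025 = 0. So γ is a root of x^4 - 262x^2 + 3025. This polynomial is irreducible over Q: it has no rational root (each ±√93 ± √38 is irrational), and any factorization into two quadratics over Q would force √(3534) ∈ Q (pairing opposite roots) or √93, √38 ∈ Q (other pairings), all impossible. Hence [Q(γ):Q] = 4 = [Q(√93, √38):Q], so Q(γ) = Q(√93, √38).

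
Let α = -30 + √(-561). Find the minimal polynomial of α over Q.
m_α(x) = x^2 + 60x + 1461

From α + 30 = √(-561), squaring gives (α + 30)^2 = -561, i.e. α^2 + 60α + 900 = -561, so α^2 + 60α + 1461 = 0. The discriminant of x^2 + 60x + 1461 is (60)^2 - 4·(1461) = 3600 - 5844 = -2244, and 4·(-561) is not a perfect square in Q since -561 is squarefree and ≠ 1. Hence x^2 + 60x + 1461 is irreducible over Q and is the minimal polynomial of α.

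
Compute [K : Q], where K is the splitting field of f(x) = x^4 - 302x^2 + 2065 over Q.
[K : Q] = 4

Solving the quadratic in x^2: x^2 = (302 ± √(302^2 - 4·2065))/2 = (302 ± √82944)/2 = (302 ± 288)/2, giving x^2 = 7 or x^2 = 295. So f(x) = (x^2 - 7)(x^2 - 295) and the roots of f are ±√7, ±√295. Hence the splitting field is K = Q(√7, √295). Since 7 and 295 are distinct squarefree integers > 1, their product 2065 is not a perfect square, so √295 ∉ Q(√7). By the tower law [K:Q] = [Q(√7,√295):Q(√7)] · [Q(√7):Q] = 2 · 2 = 4.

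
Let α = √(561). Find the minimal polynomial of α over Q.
m_α(x) = x^2 - 561

α satisfies α^2 - 561 = 0, so x^2 - 561 annihilates α. Since d = 561 is squarefree and ≠ 1, it is not a perfect square in Q, so x^2 - 561 has no rational root and is therefore irreducible over Q (a degree-2 polynomial over a field is irreducible iff it has no root). Hence m_α(x) = x^2 - 561.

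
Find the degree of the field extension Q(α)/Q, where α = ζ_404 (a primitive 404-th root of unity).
[Q(α):Q] = 200

The minimal polynomial of ζ_404 over Q is the 404-th cyclotomic polynomial Φ_404(x), which is irreducible over Q and has degree φ(404) = 200. Hence [Q(α):Q] = φ(404) = 200.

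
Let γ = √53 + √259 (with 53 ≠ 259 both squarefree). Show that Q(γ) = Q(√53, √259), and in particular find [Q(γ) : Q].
[Q(γ) : Q] = 4 (equivalently, Q(γ) = Q(√53, √259))

Obviously Q(γ) ⊆ Q(√53, √259), and [Q(√53, √259):Q] = 4 (since 53, 259 are distinct squarefree integers > 1 with 13727 not a perfect square). To show equality we compute the minimal polynomial of γ. From γ = √53 + √259: γ^2 = 53 + 2√(13727) + 259 = 312 + 2√(13727), so γ^2 - 312 = 2√(13727); squaring, (γ^2 - 312)^2 = 4·13727, i.e. γ^4 - 624γ^2 + 97344 - 54908 = 0, i.e. γ^4 - 624γ^2 + 42436 = 0. So γ is a root of x^4 - 624x^2 + 42436. This polynomial is irreducible over Q: it has no rational root (each ±√53 ± √259 is irrational), and any factorization into two quadratics over Q would force √(13727) ∈ Q (pairing opposite roots) or √53, √259 ∈ Q (other pairings), all impossible. Hence [Q(γ):Q] = 4 = [Q(√53, √259):Q], so Q(γ) = Q(√53, √259).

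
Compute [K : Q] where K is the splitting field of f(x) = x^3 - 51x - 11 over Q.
[K : Q] = 6

By the rational root test, any rational root of the monic integer polynomial f(x) = x^3 - 51x - 11 must be an integer dividing the constant term -11, i.e. one of ±{1, 11}. Evaluating: f(1) = -61, f(-1) = 39, f(11) = 759, f(-11) = -781; none is 0, so f has no rational root and is therefore irreducible over Q (a cubic with no linear factor over a field is irreducible). For an irreducible cubic, the Galois group is A_3 or S_3 according as the discriminant disc(f) = -4a^3 - 27b^2 = -4·(-51)^3 - 27·(-11)^2 = 527337 is or is not a square in Q. Here disc(f) = 527337 is not a perfect square in Q, so the Galois group of f over Q is not contained in A_3 and must be all of S_3. The splitting field has degree |S_3| = 6 over Q, so [K : Q] = 6.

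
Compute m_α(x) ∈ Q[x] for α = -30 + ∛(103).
m_α(x) = x^3 + 90x^2 + 2700x + 26897

Set β = α + 30 = ∛(103), so β^3 = 103. Then (α + 30)^3 - 103 = 0, i.e. α is a root of g(x) = (x + 30)^3 - 103 = x^3 + 90x^2 + 2700x + 26897. Since g(x) = h(x + 30) where h(x) = x^3 - 103, and h is irreducible over Q (because 103 is not a perfect cube, so h has no rational root, and a monic cubic with no rational root is irreducible), g is also irreducible (irreducibility is preserved under the substitution x → x + 30). Hence m_α(x) = x^3 + 90x^2 + 2700x + 26897.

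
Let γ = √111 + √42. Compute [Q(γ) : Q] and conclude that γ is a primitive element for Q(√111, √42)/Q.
[Q(γ) : Q] = 4 (equivalently, Q(γ) = Q(√111, √42))

Obviously Q(γ) ⊆ Q(√111, √42), and [Q(√111, √42):Q] = 4 (since 111, 42 are distinct squarefree integers > 1 with 4662 not a perfect square). To show equality we compute the minimal polynomial of γ. From γ = √111 + √42: γ^2 = 111 + 2√(4662) + 42 = 153 + 2√(4662), so γ^2 - 153 = 2√(4662); squaring, (γ^2 - 153)^2 = 4·4662, i.e. γ^4 - 306γ^2 + 23409 - 18648 = 0, i.e. γ^4 - 306γ^2 + 4761 = 0. So γ is a root of x^4 - 306x^2 + 4761. This polynomial is irreducible over Q: it has no rational root (each ±√111 ± √42 is irrational), and any factorization into two quadratics over Q would force √(4662) ∈ Q (pairing opposite roots) or √111, √42 ∈ Q (other pairings), all impossible. Hence [Q(γ):Q] = 4 = [Q(√111, √42):Q], so Q(γ) = Q(√111, √42).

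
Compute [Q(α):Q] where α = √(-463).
[Q(α):Q] = 2

[Q(α):Q] equals the degree of the minimal polynomial of α. Here α^2 = -463 and x^2 + 463 is irreducible (d = -463 is squarefree, ≠ 1, hence not a square), so deg(m_α) = 2. Thus [Q(α):Q] = 2.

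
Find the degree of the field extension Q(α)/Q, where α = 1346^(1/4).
[Q(α):Q] = 4

α is a root of x^4 - 1346. By Eisenstein's criterion at the prime p = 2 (which divides the constant term 1346 but p^2 = 4 does not, since 1346 is squarefree), x^4 - 1346 is irreducible over Q. Hence [Q(α):Q] = 4.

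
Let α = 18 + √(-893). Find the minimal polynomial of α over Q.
m_α(x) = x^2 - 36x + 1217

From α - 18 = √(-893), squaring gives (α - 18)^2 = -893, i.e. α^2 - 36α + 324 = -893, so α^2 - 36α + 1217 = 0. The discriminant of x^2 - 36x + 1217 is (-36)^2 - 4·(1217) = 1296 - 4868 = -3572, and 4·(-893) is not a perfect square in Q since -893 is squarefree and ≠ 1. Hence x^2 - 36x + 1217 is irreducible over Q and is the minimal polynomial of α.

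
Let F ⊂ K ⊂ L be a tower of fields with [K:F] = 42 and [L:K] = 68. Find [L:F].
[L:F] = 2856

The tower law says that for any tower of field extensions F ⊂ K ⊂ L with finite degrees, [L:F] = [L:K] · [K:F]. Here this gives [L:F] = 68 · 42 = 2856.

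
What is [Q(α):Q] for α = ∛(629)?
[Q(α):Q] = 3

The minimal polynomial of α is x^3 - 629, irreducible over Q since 629 is not a perfect cube (so x^3 - 629 has no rational root). Hence [Q(α):Q] = deg(m_α) = 3.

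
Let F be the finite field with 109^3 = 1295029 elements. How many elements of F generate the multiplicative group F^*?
There are φ(1295028) = 369360 primitive elements

F_q^* is cyclic of order q - 1 = 1295028. A cyclic group of order m has exactly φ(m) generators. Here m = 1295028 = 2^2 · 3^4 · 7 · 571, so the number of primitive elements is φ(1295028) = 369360.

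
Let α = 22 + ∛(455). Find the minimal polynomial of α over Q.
m_α(x) = x^3 - 66x^2 + 1452x - 11103

Set β = α - 22 = ∛(455), so β^3 = 455. Then (α - 22)^3 - 455 = 0, i.e. α is a root of g(x) = (x - 22)^3 - 455 = x^3 - 66x^2 + 1452x - 11103. Since g(x) = h(x - 22) where h(x) = x^3 - 455, and h is irreducible over Q (because 455 is not a perfect cube, so h has no rational root, and a monic cubic with no rational root is irreducible), g is also irreducible (irreducibility is preserved under the substitution x → x - 22). Hence m_α(x) = x^3 - 66x^2 + 1452x - 11103.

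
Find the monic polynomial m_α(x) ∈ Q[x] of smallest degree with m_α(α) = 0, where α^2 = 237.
m_α(x) = x^2 - 237

α satisfies α^2 - 237 = 0, so x^2 - 237 annihilates α. Since d = 237 is squarefree and ≠ 1, it is not a perfect square in Q, so x^2 - 237 has no rational root and is therefore irreducible over Q (a degree-2 polynomial over a field is irreducible iff it has no root). Hence m_α(x) = x^2 - 237.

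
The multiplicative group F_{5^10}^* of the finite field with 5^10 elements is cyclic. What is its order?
|F_{5^10}^*| = 9765624

F_{5^10} has 5^10 = 9765625 elements; its multiplicative group consists of all nonzero elements, so |F_{5^10}^*| = 9765625 - 1 = 9765624. (It is cyclic since any finite subgroup of the multiplicative group of a field is cyclic.)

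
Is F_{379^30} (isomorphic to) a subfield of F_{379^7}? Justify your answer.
No: F_{379^30} is not a subfield of F_{379^7}

F_{p^m} embeds in F_{p^n} iff m | n. Here 30 ∤ 7 (since 7 = 0·30 + 7 with remainder 7 ≠ 0), so F_{379^30} is not a subfield of F_{379^7}. Equivalently: if it were, the tower law would give 30 = [F_{379^30}:F_379] dividing [F_{379^7}:F_379] = 7, contradiction.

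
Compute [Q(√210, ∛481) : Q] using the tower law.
[Q(√210, ∛481) : Q] = 6

Let L = Q(√210, ∛481). Since Q(√210) ⊂ L and [Q(√210):Q] = 2, the tower law gives 2 | [L:Q]. Likewise Q(∛481) ⊂ L with [Q(∛481):Q] = 3 (because 481 is not a perfect cube), so 3 | [L:Q]. As gcd(2,3) = 1, [L:Q] is divisible by 6. Conversely L is generated over Q by √210 and ∛481, so [L:Q] ≤ 2·3 = 6. Therefore [Q(√210, ∛481) : Q] = 6.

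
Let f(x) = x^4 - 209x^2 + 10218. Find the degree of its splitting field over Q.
[K : Q] = 4

Solving the quadratic in x^2: x^2 = (209 ± √(209^2 - 4·10218))/2 = (209 ± √2809)/2 = (209 ± 53)/2, giving x^2 = 131 or x^2 = 78. So f(x) = (x^2 - 131)(x^2 - 78) and the roots of f are ±√131, ±√78. Hence the splitting field is K = Q(√131, √78). Since 131 and 78 are distinct squarefree integers > 1, their product 10218 is not a perfect square, so √78 ∉ Q(√131). By the tower law [K:Q] = [Q(√131,√78):Q(√131)] · [Q(√131):Q] = 2 · 2 = 4.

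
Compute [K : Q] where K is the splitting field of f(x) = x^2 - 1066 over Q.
[K : Q] = 2

f(x) = x^2 - 1066 factors as (x - √1066)(x + √1066). The splitting field is K = Q(√1066). Since 1066 is squarefree and > 1, it is not a perfect square, so x^2 - 1066 is irreducible over Q and [Q(√1066) : Q] = 2. Hence [K : Q] = 2.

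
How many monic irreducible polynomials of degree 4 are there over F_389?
There are 5724473430 monic irreducible polynomials of degree 4 over F_389

Each element of F_{389^4} that lies in no proper subfield is a root of exactly one monic irreducible of degree 4 over F_389, and each such polynomial has 4 distinct roots in F_{389^4}. By Möbius inversion the count is N_389(4) = (1/4) Σ_{d|4} μ(4/d) · 389^d = (1/4)(μ(4)·389^1 + μ(2)·389^2 + μ(1)·389^4) = 22897893720/4 = 5724473430.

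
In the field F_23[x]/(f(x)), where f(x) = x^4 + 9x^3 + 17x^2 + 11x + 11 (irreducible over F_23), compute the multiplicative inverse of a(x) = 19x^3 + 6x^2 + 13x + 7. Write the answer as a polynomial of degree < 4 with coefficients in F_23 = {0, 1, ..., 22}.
a(x)^(-1) ≡ x^3 + 19x^2 + 3x + 3 (mod f(x))

Since f is irreducible over F_23, F_23[x]/(f) is a field and a(x) ≠ 0 has an inverse. Apply the extended Euclidean algorithm to f(x) and a(x) in F_23[x]: f(x) = (17x + 6)·a(x) + (13x^2 + 21x + 15);  a(x) = (5x + 3)·(13x^2 + 21x + 15) + (13x + 8);  (13x^2 + 21x + 15) = (x + 1)·(13x + 8) + (7). The last nonzero remainder is the constant 7 = gcd(f, a) in F_23. Back-substituting through the division chain expresses 7 = s(x)·a(x) + t(x)·f(x) with s(x) ≡ 7x^3 + 18x^2 + 21x + 21 (mod f), so (7x^3 + 18x^2 + 21x + 21)·a(x) ≡ 7 (mod f). Multiplying by 7^(-1) ≡ 10 in F_23 gives a(x)^(-1) ≡ 10·(7x^3 + 18x^2 + 21x + 21) ≡ x^3 + 19x^2 + 3x + 3 (mod f). Check: (19x^3 + 6x^2 + 13x + 7)·(x^3 + 19x^2 + 3x + 3) = 19x^6 + 22x^5 + 7x^3 + 6x^2 + 14x + 21 ≡ 1 (mod x^4 + 9x^3 + 17x^2 + 11x + 11).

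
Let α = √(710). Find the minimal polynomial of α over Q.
m_α(x) = x^2 - 710

α satisfies α^2 - 710 = 0, so x^2 - 710 annihilates α. Since d = 710 is squarefree and ≠ 1, it is not a perfect square in Q, so x^2 - 710 has no rational root and is therefore irreducible over Q (a degree-2 polynomial over a field is irreducible iff it has no root). Hence m_α(x) = x^2 - 710.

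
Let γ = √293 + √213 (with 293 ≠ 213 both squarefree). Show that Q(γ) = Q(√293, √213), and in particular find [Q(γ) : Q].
[Q(γ) : Q] = 4 (equivalently, Q(γ) = Q(√293, √213))

Obviously Q(γ) ⊆ Q(√293, √213), and [Q(√293, √213):Q] = 4 (since 293, 213 are distinct squarefree integers > 1 with 62409 not a perfect square). To show equality we compute the minimal polynomial of γ. From γ = √293 + √213: γ^2 = 293 + 2√(62409) + 213 = 506 + 2√(62409), so γ^2 - 506 = 2√(62409); squaring, (γ^2 - 506)^2 = 4·62409, i.e. γ^4 - 1012γ^2 + 256036 - 249636 = 0, i.e. γ^4 - 1012γ^2 + 6400 = 0. So γ is a root of x^4 - 1012x^2 + 6400. This polynomial is irreducible over Q: it has no rational root (each ±√293 ± √213 is irrational), and any factorization into two quadratics over Q would force √(62409) ∈ Q (pairing opposite roots) or √293, √213 ∈ Q (other pairings), all impossible. Hence [Q(γ):Q] = 4 = [Q(√293, √213):Q], so Q(γ) = Q(√293, √213).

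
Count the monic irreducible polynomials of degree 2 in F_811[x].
There are 328455 monic irreducible polynomials of degree 2 over F_811

Each element of F_{811^2} that lies in no proper subfield is a root of exactly one monic irreducible of degree 2 over F_811, and each such polynomial has 2 distinct roots in F_{811^2}. By Möbius inversion the count is N_811(2) = (1/2) Σ_{d|2} μ(2/d) · 811^d = (1/2)(μ(2)·811^1 + μ(1)·811^2) = 656910/2 = 328455.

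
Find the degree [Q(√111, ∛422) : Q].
[Q(√111, ∛422) : Q] = 6

Let L = Q(√111, ∛422). Since Q(√111) ⊂ L and [Q(√111):Q] = 2, the tower law gives 2 | [L:Q]. Likewise Q(∛422) ⊂ L with [Q(∛422):Q] = 3 (because 422 is not a perfect cube), so 3 | [L:Q]. As gcd(2,3) = 1, [L:Q] is divisible by 6. Conversely L is generated over Q by √111 and ∛422, so [L:Q] ≤ 2·3 = 6. Therefore [Q(√111, ∛422) : Q] = 6.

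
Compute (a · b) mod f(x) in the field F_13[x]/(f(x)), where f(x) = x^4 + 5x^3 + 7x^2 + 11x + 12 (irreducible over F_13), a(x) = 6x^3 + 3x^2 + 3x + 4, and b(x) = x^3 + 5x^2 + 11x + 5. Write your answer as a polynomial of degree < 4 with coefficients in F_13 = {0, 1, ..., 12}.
a · b ≡ 3x^3 + 8x^2 + 12x + 8 (mod f(x))

Multiply in F_13[x]: a(x)·b(x) = (6x^3 + 3x^2 + 3x + 4)·(x^3 + 5x^2 + 11x + 5) = 6x^6 + 7x^5 + 6x^4 + 4x^3 + 3x^2 + 7x + 7. This has degree ≥ 4, so divide by f(x) over F_13: 6x^6 + 7x^5 + 6x^4 + 4x^3 + 3x^2 + 7x + 7 = (6x^2 + 3x + 1)·(x^4 + 5x^3 + 7x^2 + 11x + 12) + (3x^3 + 8x^2 + 12x + 8). Hence a·b ≡ 3x^3 + 8x^2 + 12x + 8 (mod f). (F_13[x]/(f) is a field with 13^4 = 28561 elements since f is irreducible of degree 4.)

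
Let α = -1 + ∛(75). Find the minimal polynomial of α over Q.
m_α(x) = x^3 + 3x^2 + 3x - 74

Set β = α + 1 = ∛(75), so β^3 = 75. Then (α + 1)^3 - 75 = 0, i.e. α is a root of g(x) = (x + 1)^3 - 75 = x^3 + 3x^2 + 3x - 74. Since g(x) = h(x + 1) where h(x) = x^3 - 75, and h is irreducible over Q (because 75 is not a perfect cube, so h has no rational root, and a monic cubic with no rational root is irreducible), g is also irreducible (irreducibility is preserved under the substitution x → x + 1). Hence m_α(x) = x^3 + 3x^2 + 3x - 74.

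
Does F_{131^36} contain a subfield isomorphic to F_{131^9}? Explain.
Yes: F_{131^9} is a subfield of F_{131^36}

F_{p^m} embeds in F_{p^n} iff m | n (since F_{p^n} is the splitting field of x^(p^n) - x, and F_{p^m} ⊂ F_{p^n} forces p^n to be a power of p^m, i.e. m | n; conversely if m | n then every root of x^(p^m) - x is a root of x^(p^n) - x). Here 9 | 36 (since 36 = 4·9), so F_{131^9} is a subfield of F_{131^36}, and [F_{131^36} : F_{131^9}] = 36/9 = 4.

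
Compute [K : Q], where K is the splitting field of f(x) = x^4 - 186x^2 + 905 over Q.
[K : Q] = 4

Solving the quadratic in x^2: x^2 = (186 ± √(186^2 - 4·905))/2 = (186 ± √30976)/2 = (186 ± 176)/2, giving x^2 = 5 or x^2 = 181. So f(x) = (x^2 - 5)(x^2 - 181) and the roots of f are ±√5, ±√181. Hence the splitting field is K = Q(√5, √181). Since 5 and 181 are distinct squarefree integers > 1, their product 905 is not a perfect square, so √181 ∉ Q(√5). By the tower law [K:Q] = [Q(√5,√181):Q(√5)] · [Q(√5):Q] = 2 · 2 = 4.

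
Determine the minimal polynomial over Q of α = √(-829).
m_α(x) = x^2 + 829

α satisfies α^2 + 829 = 0, so x^2 + 829 annihilates α. Since d = -829 is squarefree and ≠ 1, it is not a perfect square in Q, so x^2 + 829 has no rational root and is therefore irreducible over Q (a degree-2 polynomial over a field is irreducible iff it has no root). Hence m_α(x) = x^2 + 829.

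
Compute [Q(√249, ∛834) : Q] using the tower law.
[Q(√249, ∛834) : Q] = 6

Let L = Q(√249, ∛834). Since Q(√249) ⊂ L and [Q(√249):Q] = 2, the tower law gives 2 | [L:Q]. Likewise Q(∛834) ⊂ L with [Q(∛834):Q] = 3 (because 834 is not a perfect cube), so 3 | [L:Q]. As gcd(2,3) = 1, [L:Q] is divisible by 6. Conversely L is generated over Q by √249 and ∛834, so [L:Q] ≤ 2·3 = 6. Therefore [Q(√249, ∛834) : Q] = 6.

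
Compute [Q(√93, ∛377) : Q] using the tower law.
[Q(√93, ∛377) : Q] = 6

Let L = Q(√93, ∛377). Since Q(√93) ⊂ L and [Q(√93):Q] = 2, the tower law gives 2 | [L:Q]. Likewise Q(∛377) ⊂ L with [Q(∛377):Q] = 3 (because 377 is not a perfect cube), so 3 | [L:Q]. As gcd(2,3) = 1, [L:Q] is divisible by 6. Conversely L is generated over Q by √93 and ∛377, so [L:Q] ≤ 2·3 = 6. Therefore [Q(√93, ∛377) : Q] = 6.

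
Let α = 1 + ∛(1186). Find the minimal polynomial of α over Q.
m_α(x) = x^3 - 3x^2 + 3x - 1187

Set β = α - 1 = ∛(1186), so β^3 = 1186. Then (α - 1)^3 - 1186 = 0, i.e. α is a root of g(x) = (x - 1)^3 - 1186 = x^3 - 3x^2 + 3x - 1187. Since g(x) = h(x - 1) where h(x) = x^3 - 1186, and h is irreducible over Q (because 1186 is not a perfect cube, so h has no rational root, and a monic cubic with no rational root is irreducible), g is also irreducible (irreducibility is preserved under the substitution x → x - 1). Hence m_α(x) = x^3 - 3x^2 + 3x - 1187.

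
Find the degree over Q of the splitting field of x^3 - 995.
[K : Q] = 6

The roots of x^3 - 995 are ∛995, ω∛995, ω^2∛995 where ω = e^(2πi/3) is a primitive cube root of unity, so K = Q(∛995, ω). Now [Q(∛995):Q] = 3 (since 995 is not a perfect cube, x^3 - 995 is irreducible) and [Q(ω):Q] = 2. Both 2 and 3 divide [K:Q], and [K:Q] ≤ 3·2 = 6, so [K:Q] = 6. (Equivalently: Q(∛995) ⊂ R but ω ∉ R, so [K : Q(∛995)] = 2.)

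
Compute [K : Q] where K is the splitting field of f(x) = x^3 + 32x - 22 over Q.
[K : Q] = 6

By the rational root test, any rational root of the monic integer polynomial f(x) = x^3 + 32x - 22 must be an integer dividing the constant term -22, i.e. one of ±{1, 2, 11, 22}. Evaluating: f(1) = 11, f(-1) = -55, f(2) = 50, f(-2) = -94, f(11) = 1661, f(-11) = -1705, f(22) = 11330, f(-22) = -11374; none is 0, so f has no rational root and is therefore irreducible over Q (a cubic with no linear factor over a field is irreducible). For an irreducible cubic, the Galois group is A_3 or S_3 according as the discriminant disc(f) = -4a^3 - 27b^2 = -4·(32)^3 - 27·(-22)^2 = -144140 is or is not a square in Q. Here disc(f) = -144140 is not a perfect square in Q, so the Galois group of f over Q is not contained in A_3 and must be all of S_3. The splitting field has degree |S_3| = 6 over Q, so [K : Q] = 6.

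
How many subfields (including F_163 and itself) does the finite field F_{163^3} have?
F_{163^3} has 2 subfields

The subfields of F_{p^n} are exactly the fields F_{p^d} for d | n (each is the fixed field of the unique index-d subgroup of Gal(F_{p^n}/F_p) ≅ Z/nZ). The divisors of n = 3 are {1, 3}, giving 2 subfields: F_{163^1}, F_{163^3}.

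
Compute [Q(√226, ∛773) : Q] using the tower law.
[Q(√226, ∛773) : Q] = 6

Let L = Q(√226, ∛773). Since Q(√226) ⊂ L and [Q(√226):Q] = 2, the tower law gives 2 | [L:Q]. Likewise Q(∛773) ⊂ L with [Q(∛773):Q] = 3 (because 773 is not a perfect cube), so 3 | [L:Q]. As gcd(2,3) = 1, [L:Q] is divisible by 6. Conversely L is generated over Q by √226 and ∛773, so [L:Q] ≤ 2·3 = 6. Therefore [Q(√226, ∛773) : Q] = 6.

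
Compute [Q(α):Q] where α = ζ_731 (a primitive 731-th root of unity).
[Q(α):Q] = 672

The minimal polynomial of ζ_731 over Q is the 731-th cyclotomic polynomial Φ_731(x), which is irreducible over Q and has degree φ(731) = 672. Hence [Q(α):Q] = φ(731) = 672.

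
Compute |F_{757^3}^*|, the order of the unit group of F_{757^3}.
|F_{757^3}^*| = 433798092

F_{757^3} has 757^3 = 433798093 elements; its multiplicative group consists of all nonzero elements, so |F_{757^3}^*| = 433798093 - 1 = 433798092. (It is cyclic since any finite subgroup of the multiplicative group of a field is cyclic.)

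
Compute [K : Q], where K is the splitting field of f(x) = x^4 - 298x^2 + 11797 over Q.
[K : Q] = 4

Solving the quadratic in x^2: x^2 = (298 ± √(298^2 - 4·11797))/2 = (298 ± √41616)/2 = (298 ± 204)/2, giving x^2 = 251 or x^2 = 47. So f(x) = (x^2 - 251)(x^2 - 47) and the roots of f are ±√251, ±√47. Hence the splitting field is K = Q(√251, √47). Since 251 and 47 are distinct squarefree integers > 1, their product 11797 is not a perfect square, so √47 ∉ Q(√251). By the tower law [K:Q] = [Q(√251,√47):Q(√251)] · [Q(√251):Q] = 2 · 2 = 4.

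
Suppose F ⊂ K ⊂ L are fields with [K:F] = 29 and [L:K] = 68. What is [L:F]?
[L:F] = 1972

The tower law says that for any tower of field extensions F ⊂ K ⊂ L with finite degrees, [L:F] = [L:K] · [K:F]. Here this gives [L:F] = 68 · 29 = 1972.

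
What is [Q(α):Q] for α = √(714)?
[Q(α):Q] = 2

[Q(α):Q] equals the degree of the minimal polynomial of α. Here α^2 = 714 and x^2 - 714 is irreducible (d = 714 is squarefree, ≠ 1, hence not a square), so deg(m_α) = 2. Thus [Q(α):Q] = 2.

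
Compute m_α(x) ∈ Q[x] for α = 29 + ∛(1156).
m_α(x) = x^3 - 87x^2 + 2523x - 25545

Set β = α - 29 = ∛(1156), so β^3 = 1156. Then (α - 29)^3 - 1156 = 0, i.e. α is a root of g(x) = (x - 29)^3 - 1156 = x^3 - 87x^2 + 2523x - 25545. Since g(x) = h(x - 29) where h(x) = x^3 - 1156, and h is irreducible over Q (because 1156 is not a perfect cube, so h has no rational root, and a monic cubic with no rational root is irreducible), g is also irreducible (irreducibility is preserved under the substitution x → x - 29). Hence m_α(x) = x^3 - 87x^2 + 2523x - 25545.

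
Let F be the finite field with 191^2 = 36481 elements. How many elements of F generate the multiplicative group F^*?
There are φ(36480) = 9216 primitive elements

F_q^* is cyclic of order q - 1 = 36480. A cyclic group of order m has exactly φ(m) generators. Here m = 36480 = 2^7 · 3 · 5 · 19, so the number of primitive elements is φ(36480) = 9216.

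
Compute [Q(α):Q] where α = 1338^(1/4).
[Q(α):Q] = 4

α is a root of x^4 - 1338. By Eisenstein's criterion at the prime p = 2 (which divides the constant term 1338 but p^2 = 4 does not, since 1338 is squarefree), x^4 - 1338 is irreducible over Q. Hence [Q(α):Q] = 4.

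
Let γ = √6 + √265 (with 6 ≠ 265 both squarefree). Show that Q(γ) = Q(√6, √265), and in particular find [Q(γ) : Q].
[Q(γ) : Q] = 4 (equivalently, Q(γ) = Q(√6, √265))

Obviously Q(γ) ⊆ Q(√6, √265), and [Q(√6, √265):Q] = 4 (since 6, 265 are distinct squarefree integers > 1 with 1590 not a perfect square). To show equality we compute the minimal polynomial of γ. From γ = √6 + √265: γ^2 = 6 + 2√(1590) + 265 = 271 + 2√(1590), so γ^2 - 271 = 2√(1590); squaring, (γ^2 - 271)^2 = 4·1590, i.e. γ^4 - 542γ^2 + 73441 - 6360 = 0, i.e. γ^4 - 542γ^2 + 67081 = 0. So γ is a root of x^4 - 542x^2 + 67081. This polynomial is irreducible over Q: it has no rational root (each ±√6 ± √265 is irrational), and any factorization into two quadratics over Q would force √(1590) ∈ Q (pairing opposite roots) or √6, √265 ∈ Q (other pairings), all impossible. Hence [Q(γ):Q] = 4 = [Q(√6, √265):Q], so Q(γ) = Q(√6, √265).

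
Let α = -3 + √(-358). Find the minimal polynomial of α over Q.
m_α(x) = x^2 + 6x + 367

From α + 3 = √(-358), squaring gives (α + 3)^2 = -358, i.e. α^2 + 6α + 9 = -358, so α^2 + 6α + 367 = 0. The discriminant of x^2 + 6x + 367 is (6)^2 - 4·(367) = 36 - 1468 = -1432, and 4·(-358) is not a perfect square in Q since -358 is squarefree and ≠ 1. Hence x^2 + 6x + 367 is irreducible over Q and is the minimal polynomial of α.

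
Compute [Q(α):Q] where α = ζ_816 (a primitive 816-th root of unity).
[Q(α):Q] = 256

The minimal polynomial of ζ_816 over Q is the 816-th cyclotomic polynomial Φ_816(x), which is irreducible over Q and has degree φ(816) = 256. Hence [Q(α):Q] = φ(816) = 256.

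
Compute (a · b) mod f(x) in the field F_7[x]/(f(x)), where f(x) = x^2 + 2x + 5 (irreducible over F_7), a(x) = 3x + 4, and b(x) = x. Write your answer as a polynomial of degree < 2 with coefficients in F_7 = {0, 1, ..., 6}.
a · b ≡ 5x + 6 (mod f(x))

Multiply in F_7[x]: a(x)·b(x) = (3x + 4)·(x) = 3x^2 + 4x. This has degree ≥ 2, so divide by f(x) over F_7: 3x^2 + 4x = (3)·(x^2 + 2x + 5) + (5x + 6). Hence a·b ≡ 5x + 6 (mod f). (F_7[x]/(f) is a field with 7^2 = 49 elements since f is irreducible of degree 2.)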